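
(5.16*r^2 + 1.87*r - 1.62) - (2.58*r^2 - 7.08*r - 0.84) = 2.58*r^2 + 8.95*r - 0.78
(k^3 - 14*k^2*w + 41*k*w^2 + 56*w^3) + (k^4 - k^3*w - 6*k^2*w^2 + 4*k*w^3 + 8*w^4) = k^4 - k^3*w + k^3 - 6*k^2*w^2 - 14*k^2*w + 4*k*w^3 + 41*k*w^2 + 8*w^4 + 56*w^3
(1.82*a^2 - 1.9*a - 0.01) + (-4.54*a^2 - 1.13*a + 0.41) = -2.72*a^2 - 3.03*a + 0.4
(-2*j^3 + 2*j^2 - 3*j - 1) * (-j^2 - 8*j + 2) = 2*j^5 + 14*j^4 - 17*j^3 + 29*j^2 + 2*j - 2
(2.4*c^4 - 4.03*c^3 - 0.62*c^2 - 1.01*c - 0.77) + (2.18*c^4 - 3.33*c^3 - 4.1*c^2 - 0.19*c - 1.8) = 4.58*c^4 - 7.36*c^3 - 4.72*c^2 - 1.2*c - 2.57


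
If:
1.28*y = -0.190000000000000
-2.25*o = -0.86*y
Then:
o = -0.06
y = -0.15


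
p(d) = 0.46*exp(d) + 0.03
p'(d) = 0.46*exp(d)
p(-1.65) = 0.12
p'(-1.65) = 0.09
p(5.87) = 162.98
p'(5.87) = 162.95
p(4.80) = 55.92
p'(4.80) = 55.89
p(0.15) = 0.56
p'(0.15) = 0.53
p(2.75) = 7.23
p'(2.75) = 7.20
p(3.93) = 23.45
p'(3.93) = 23.42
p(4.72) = 51.63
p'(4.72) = 51.60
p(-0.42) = 0.33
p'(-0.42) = 0.30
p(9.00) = 3727.45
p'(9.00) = 3727.42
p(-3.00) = 0.05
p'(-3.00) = 0.02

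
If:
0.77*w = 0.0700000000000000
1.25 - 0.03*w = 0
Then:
No Solution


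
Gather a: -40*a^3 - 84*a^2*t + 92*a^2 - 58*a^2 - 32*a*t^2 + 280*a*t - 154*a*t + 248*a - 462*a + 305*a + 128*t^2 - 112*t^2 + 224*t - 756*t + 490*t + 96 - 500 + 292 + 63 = -40*a^3 + a^2*(34 - 84*t) + a*(-32*t^2 + 126*t + 91) + 16*t^2 - 42*t - 49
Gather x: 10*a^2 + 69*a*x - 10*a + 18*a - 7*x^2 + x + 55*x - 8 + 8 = 10*a^2 + 8*a - 7*x^2 + x*(69*a + 56)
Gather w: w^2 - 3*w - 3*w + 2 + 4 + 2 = w^2 - 6*w + 8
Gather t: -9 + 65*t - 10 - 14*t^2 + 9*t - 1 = -14*t^2 + 74*t - 20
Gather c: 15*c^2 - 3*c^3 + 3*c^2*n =-3*c^3 + c^2*(3*n + 15)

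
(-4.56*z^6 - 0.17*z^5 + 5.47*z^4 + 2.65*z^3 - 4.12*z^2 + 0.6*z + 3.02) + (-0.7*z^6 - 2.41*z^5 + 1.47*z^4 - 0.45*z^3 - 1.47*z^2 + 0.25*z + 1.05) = -5.26*z^6 - 2.58*z^5 + 6.94*z^4 + 2.2*z^3 - 5.59*z^2 + 0.85*z + 4.07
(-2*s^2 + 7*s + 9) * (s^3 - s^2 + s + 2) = -2*s^5 + 9*s^4 - 6*s^2 + 23*s + 18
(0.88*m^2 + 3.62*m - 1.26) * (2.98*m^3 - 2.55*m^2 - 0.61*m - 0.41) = 2.6224*m^5 + 8.5436*m^4 - 13.5226*m^3 + 0.643999999999999*m^2 - 0.7156*m + 0.5166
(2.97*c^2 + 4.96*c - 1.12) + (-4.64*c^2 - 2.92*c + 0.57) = -1.67*c^2 + 2.04*c - 0.55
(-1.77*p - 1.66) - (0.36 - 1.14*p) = -0.63*p - 2.02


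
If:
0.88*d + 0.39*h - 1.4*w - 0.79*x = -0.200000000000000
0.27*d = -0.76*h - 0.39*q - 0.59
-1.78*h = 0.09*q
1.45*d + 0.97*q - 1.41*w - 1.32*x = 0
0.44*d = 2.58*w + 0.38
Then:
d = -3.41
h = -0.05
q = 0.94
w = -0.73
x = -2.28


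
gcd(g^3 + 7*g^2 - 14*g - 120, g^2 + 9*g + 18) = g + 6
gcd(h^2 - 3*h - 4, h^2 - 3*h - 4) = h^2 - 3*h - 4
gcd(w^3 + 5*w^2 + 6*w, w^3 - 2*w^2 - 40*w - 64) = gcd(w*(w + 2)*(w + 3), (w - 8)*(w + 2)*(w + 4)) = w + 2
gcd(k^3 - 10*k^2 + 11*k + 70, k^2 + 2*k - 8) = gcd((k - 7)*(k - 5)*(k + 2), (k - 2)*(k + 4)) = 1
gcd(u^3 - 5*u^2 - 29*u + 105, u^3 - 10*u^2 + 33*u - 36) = u - 3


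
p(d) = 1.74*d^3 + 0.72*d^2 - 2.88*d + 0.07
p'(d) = 5.22*d^2 + 1.44*d - 2.88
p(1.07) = -0.06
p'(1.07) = 4.64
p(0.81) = -0.87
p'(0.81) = 1.71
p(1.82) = 7.70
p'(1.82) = 17.03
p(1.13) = 0.25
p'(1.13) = 5.41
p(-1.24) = 1.43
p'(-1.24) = 3.36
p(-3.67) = -65.67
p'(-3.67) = 62.14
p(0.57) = -1.02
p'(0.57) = -0.36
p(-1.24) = 1.43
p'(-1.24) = 3.36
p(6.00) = 384.55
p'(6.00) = 193.68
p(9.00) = 1300.93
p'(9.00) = 432.90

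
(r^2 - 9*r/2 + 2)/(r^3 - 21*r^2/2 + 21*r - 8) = (r - 4)/(r^2 - 10*r + 16)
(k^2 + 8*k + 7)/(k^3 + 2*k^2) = (k^2 + 8*k + 7)/(k^2*(k + 2))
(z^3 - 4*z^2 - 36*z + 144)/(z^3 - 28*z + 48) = (z - 6)/(z - 2)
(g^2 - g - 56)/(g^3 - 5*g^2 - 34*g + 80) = (g + 7)/(g^2 + 3*g - 10)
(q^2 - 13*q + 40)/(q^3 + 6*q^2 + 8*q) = (q^2 - 13*q + 40)/(q*(q^2 + 6*q + 8))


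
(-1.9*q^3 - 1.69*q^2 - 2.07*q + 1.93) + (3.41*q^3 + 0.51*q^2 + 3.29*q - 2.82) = 1.51*q^3 - 1.18*q^2 + 1.22*q - 0.89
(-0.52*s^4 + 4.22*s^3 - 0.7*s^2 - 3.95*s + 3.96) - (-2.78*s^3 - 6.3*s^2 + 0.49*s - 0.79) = -0.52*s^4 + 7.0*s^3 + 5.6*s^2 - 4.44*s + 4.75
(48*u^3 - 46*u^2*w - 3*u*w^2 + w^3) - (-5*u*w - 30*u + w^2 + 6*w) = 48*u^3 - 46*u^2*w - 3*u*w^2 + 5*u*w + 30*u + w^3 - w^2 - 6*w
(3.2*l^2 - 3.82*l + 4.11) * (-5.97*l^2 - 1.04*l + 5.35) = -19.104*l^4 + 19.4774*l^3 - 3.4439*l^2 - 24.7114*l + 21.9885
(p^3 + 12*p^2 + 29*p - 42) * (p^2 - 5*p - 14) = p^5 + 7*p^4 - 45*p^3 - 355*p^2 - 196*p + 588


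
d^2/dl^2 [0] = 0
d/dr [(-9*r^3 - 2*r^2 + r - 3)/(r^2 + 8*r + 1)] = (-9*r^4 - 144*r^3 - 44*r^2 + 2*r + 25)/(r^4 + 16*r^3 + 66*r^2 + 16*r + 1)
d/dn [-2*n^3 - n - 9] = -6*n^2 - 1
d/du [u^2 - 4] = 2*u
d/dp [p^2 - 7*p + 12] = 2*p - 7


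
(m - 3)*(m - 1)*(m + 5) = m^3 + m^2 - 17*m + 15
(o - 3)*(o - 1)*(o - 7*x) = o^3 - 7*o^2*x - 4*o^2 + 28*o*x + 3*o - 21*x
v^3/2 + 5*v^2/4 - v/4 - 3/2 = (v/2 + 1)*(v - 1)*(v + 3/2)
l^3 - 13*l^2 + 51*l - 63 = (l - 7)*(l - 3)^2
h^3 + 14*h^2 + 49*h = h*(h + 7)^2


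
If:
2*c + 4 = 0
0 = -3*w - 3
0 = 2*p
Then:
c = -2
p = 0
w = -1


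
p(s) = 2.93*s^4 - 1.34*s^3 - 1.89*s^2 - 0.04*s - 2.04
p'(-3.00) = -341.32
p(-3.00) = 254.58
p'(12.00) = 19627.88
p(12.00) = 58166.28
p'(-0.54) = -1.02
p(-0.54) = -2.11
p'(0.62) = -1.14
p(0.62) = -2.68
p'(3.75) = 547.30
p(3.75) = 479.99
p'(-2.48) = -194.16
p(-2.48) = 117.71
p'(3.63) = 493.86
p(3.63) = 417.55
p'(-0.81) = -5.84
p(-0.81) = -1.27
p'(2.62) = 173.24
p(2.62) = 98.84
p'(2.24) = 103.05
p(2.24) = 47.09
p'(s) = 11.72*s^3 - 4.02*s^2 - 3.78*s - 0.04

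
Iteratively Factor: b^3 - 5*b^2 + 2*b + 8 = (b - 4)*(b^2 - b - 2) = (b - 4)*(b + 1)*(b - 2)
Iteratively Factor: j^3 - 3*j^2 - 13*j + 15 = (j + 3)*(j^2 - 6*j + 5) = (j - 1)*(j + 3)*(j - 5)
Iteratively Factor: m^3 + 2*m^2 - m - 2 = (m + 1)*(m^2 + m - 2) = (m + 1)*(m + 2)*(m - 1)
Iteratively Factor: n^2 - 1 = (n + 1)*(n - 1)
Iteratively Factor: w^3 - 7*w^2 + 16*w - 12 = (w - 2)*(w^2 - 5*w + 6) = (w - 3)*(w - 2)*(w - 2)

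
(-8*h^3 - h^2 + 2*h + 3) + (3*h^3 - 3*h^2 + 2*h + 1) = -5*h^3 - 4*h^2 + 4*h + 4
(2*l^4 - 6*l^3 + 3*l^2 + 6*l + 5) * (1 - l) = -2*l^5 + 8*l^4 - 9*l^3 - 3*l^2 + l + 5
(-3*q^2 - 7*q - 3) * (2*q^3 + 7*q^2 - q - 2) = -6*q^5 - 35*q^4 - 52*q^3 - 8*q^2 + 17*q + 6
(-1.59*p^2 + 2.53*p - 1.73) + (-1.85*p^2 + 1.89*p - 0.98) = -3.44*p^2 + 4.42*p - 2.71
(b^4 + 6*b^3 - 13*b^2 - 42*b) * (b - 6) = b^5 - 49*b^3 + 36*b^2 + 252*b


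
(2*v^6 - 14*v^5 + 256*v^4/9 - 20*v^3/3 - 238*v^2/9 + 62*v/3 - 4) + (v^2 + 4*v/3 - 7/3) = 2*v^6 - 14*v^5 + 256*v^4/9 - 20*v^3/3 - 229*v^2/9 + 22*v - 19/3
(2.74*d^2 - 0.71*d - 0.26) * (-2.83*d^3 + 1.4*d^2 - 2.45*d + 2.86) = -7.7542*d^5 + 5.8453*d^4 - 6.9712*d^3 + 9.2119*d^2 - 1.3936*d - 0.7436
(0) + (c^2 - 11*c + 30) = c^2 - 11*c + 30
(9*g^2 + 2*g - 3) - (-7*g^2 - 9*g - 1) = 16*g^2 + 11*g - 2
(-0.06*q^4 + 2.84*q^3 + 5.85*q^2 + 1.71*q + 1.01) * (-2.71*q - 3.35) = 0.1626*q^5 - 7.4954*q^4 - 25.3675*q^3 - 24.2316*q^2 - 8.4656*q - 3.3835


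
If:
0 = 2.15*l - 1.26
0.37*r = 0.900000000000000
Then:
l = 0.59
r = 2.43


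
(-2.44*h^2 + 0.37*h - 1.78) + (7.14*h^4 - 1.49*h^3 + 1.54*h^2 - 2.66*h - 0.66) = 7.14*h^4 - 1.49*h^3 - 0.9*h^2 - 2.29*h - 2.44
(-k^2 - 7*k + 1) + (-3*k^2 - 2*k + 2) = -4*k^2 - 9*k + 3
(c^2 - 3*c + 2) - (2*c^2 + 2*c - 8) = -c^2 - 5*c + 10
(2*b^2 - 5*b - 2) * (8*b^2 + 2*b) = 16*b^4 - 36*b^3 - 26*b^2 - 4*b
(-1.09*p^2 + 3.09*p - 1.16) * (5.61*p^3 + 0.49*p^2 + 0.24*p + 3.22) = -6.1149*p^5 + 16.8008*p^4 - 5.2551*p^3 - 3.3366*p^2 + 9.6714*p - 3.7352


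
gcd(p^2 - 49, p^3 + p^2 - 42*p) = p + 7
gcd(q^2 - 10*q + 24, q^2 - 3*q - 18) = q - 6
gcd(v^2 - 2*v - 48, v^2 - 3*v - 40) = v - 8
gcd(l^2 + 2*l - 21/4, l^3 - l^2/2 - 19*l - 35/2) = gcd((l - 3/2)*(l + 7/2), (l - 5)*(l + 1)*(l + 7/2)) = l + 7/2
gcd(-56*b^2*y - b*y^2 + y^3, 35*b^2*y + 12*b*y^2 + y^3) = 7*b*y + y^2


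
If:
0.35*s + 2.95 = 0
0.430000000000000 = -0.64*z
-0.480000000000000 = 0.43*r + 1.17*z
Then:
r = 0.71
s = -8.43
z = -0.67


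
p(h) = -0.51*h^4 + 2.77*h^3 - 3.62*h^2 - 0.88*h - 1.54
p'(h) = -2.04*h^3 + 8.31*h^2 - 7.24*h - 0.88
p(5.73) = -154.09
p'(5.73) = -153.31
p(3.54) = -7.23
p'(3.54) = -12.87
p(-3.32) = -201.85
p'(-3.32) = 189.41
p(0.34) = -2.16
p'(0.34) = -2.46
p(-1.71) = -28.83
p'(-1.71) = 46.00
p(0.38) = -2.26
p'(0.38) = -2.54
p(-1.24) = -12.50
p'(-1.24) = 24.76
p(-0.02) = -1.52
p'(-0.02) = -0.73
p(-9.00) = -5652.28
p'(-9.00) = 2224.55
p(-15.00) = -35970.34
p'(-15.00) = 8862.47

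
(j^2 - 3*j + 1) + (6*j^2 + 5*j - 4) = 7*j^2 + 2*j - 3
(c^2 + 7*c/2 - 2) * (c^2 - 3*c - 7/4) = c^4 + c^3/2 - 57*c^2/4 - c/8 + 7/2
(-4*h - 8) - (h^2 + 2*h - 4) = -h^2 - 6*h - 4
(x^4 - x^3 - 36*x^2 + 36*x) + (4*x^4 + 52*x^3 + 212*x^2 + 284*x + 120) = 5*x^4 + 51*x^3 + 176*x^2 + 320*x + 120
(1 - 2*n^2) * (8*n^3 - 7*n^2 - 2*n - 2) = -16*n^5 + 14*n^4 + 12*n^3 - 3*n^2 - 2*n - 2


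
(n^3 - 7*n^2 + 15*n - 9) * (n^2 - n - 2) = n^5 - 8*n^4 + 20*n^3 - 10*n^2 - 21*n + 18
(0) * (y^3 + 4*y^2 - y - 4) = 0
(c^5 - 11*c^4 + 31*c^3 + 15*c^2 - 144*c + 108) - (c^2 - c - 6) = c^5 - 11*c^4 + 31*c^3 + 14*c^2 - 143*c + 114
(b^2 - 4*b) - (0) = b^2 - 4*b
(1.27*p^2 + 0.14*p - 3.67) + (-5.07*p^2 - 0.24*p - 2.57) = -3.8*p^2 - 0.1*p - 6.24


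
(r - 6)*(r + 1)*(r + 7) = r^3 + 2*r^2 - 41*r - 42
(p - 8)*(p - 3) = p^2 - 11*p + 24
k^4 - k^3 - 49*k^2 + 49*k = k*(k - 7)*(k - 1)*(k + 7)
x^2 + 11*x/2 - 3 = (x - 1/2)*(x + 6)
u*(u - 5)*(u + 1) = u^3 - 4*u^2 - 5*u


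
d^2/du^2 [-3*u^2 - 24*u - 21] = -6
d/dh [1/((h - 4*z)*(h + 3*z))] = (-2*h + z)/(h^4 - 2*h^3*z - 23*h^2*z^2 + 24*h*z^3 + 144*z^4)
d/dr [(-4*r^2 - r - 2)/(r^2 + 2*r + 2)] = (-7*r^2 - 12*r + 2)/(r^4 + 4*r^3 + 8*r^2 + 8*r + 4)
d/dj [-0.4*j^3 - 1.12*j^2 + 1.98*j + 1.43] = -1.2*j^2 - 2.24*j + 1.98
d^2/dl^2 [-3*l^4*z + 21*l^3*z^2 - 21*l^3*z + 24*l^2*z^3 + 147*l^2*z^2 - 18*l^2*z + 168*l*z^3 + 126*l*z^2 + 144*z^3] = 6*z*(-6*l^2 + 21*l*z - 21*l + 8*z^2 + 49*z - 6)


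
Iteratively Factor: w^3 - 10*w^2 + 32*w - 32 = (w - 2)*(w^2 - 8*w + 16) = (w - 4)*(w - 2)*(w - 4)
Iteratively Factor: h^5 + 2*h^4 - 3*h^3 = (h + 3)*(h^4 - h^3) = h*(h + 3)*(h^3 - h^2) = h^2*(h + 3)*(h^2 - h) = h^2*(h - 1)*(h + 3)*(h)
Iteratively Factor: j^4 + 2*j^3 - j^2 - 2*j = (j)*(j^3 + 2*j^2 - j - 2) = j*(j + 1)*(j^2 + j - 2) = j*(j + 1)*(j + 2)*(j - 1)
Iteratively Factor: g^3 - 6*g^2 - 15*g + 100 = (g + 4)*(g^2 - 10*g + 25) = (g - 5)*(g + 4)*(g - 5)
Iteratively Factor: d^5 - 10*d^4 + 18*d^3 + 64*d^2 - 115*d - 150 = (d - 5)*(d^4 - 5*d^3 - 7*d^2 + 29*d + 30) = (d - 5)*(d + 2)*(d^3 - 7*d^2 + 7*d + 15) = (d - 5)^2*(d + 2)*(d^2 - 2*d - 3) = (d - 5)^2*(d + 1)*(d + 2)*(d - 3)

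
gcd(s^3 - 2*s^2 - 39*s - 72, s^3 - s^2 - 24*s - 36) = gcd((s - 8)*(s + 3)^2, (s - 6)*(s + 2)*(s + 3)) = s + 3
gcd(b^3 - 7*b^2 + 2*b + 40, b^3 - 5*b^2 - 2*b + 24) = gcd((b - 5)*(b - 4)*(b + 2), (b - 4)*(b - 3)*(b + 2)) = b^2 - 2*b - 8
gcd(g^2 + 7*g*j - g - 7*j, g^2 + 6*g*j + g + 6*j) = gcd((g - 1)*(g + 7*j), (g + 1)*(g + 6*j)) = 1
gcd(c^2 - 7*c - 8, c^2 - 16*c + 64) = c - 8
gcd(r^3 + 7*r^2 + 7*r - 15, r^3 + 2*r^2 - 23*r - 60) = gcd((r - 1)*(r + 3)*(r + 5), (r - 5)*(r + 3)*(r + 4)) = r + 3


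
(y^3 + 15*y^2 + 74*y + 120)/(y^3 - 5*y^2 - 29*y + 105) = (y^2 + 10*y + 24)/(y^2 - 10*y + 21)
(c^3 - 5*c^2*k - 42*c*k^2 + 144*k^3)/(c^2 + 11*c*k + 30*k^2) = (c^2 - 11*c*k + 24*k^2)/(c + 5*k)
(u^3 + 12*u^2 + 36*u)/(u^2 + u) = (u^2 + 12*u + 36)/(u + 1)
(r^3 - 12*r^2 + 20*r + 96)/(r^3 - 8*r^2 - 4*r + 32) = (r - 6)/(r - 2)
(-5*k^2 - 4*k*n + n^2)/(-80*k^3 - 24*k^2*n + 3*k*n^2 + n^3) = (k + n)/(16*k^2 + 8*k*n + n^2)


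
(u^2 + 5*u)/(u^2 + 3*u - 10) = u/(u - 2)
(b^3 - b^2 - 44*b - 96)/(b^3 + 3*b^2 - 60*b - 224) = (b + 3)/(b + 7)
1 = 1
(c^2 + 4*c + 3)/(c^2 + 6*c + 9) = (c + 1)/(c + 3)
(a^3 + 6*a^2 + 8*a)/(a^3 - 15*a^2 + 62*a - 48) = a*(a^2 + 6*a + 8)/(a^3 - 15*a^2 + 62*a - 48)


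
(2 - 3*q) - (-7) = 9 - 3*q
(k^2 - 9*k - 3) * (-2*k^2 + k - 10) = -2*k^4 + 19*k^3 - 13*k^2 + 87*k + 30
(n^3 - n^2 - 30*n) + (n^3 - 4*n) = 2*n^3 - n^2 - 34*n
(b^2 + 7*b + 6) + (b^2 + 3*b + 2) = 2*b^2 + 10*b + 8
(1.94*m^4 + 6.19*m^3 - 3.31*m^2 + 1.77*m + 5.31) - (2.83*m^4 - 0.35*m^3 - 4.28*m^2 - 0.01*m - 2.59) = -0.89*m^4 + 6.54*m^3 + 0.97*m^2 + 1.78*m + 7.9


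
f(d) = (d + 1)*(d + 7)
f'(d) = 2*d + 8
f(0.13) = 8.06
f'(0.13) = 8.26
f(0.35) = 9.92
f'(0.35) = 8.70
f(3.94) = 54.04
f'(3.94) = 15.88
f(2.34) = 31.20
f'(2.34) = 12.68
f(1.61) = 22.47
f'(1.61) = 11.22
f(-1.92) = -4.67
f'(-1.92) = 4.16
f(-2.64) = -7.15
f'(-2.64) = 2.72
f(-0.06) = 6.52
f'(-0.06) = 7.88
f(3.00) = 40.00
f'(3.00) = 14.00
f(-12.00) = 55.00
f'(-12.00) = -16.00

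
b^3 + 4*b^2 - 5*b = b*(b - 1)*(b + 5)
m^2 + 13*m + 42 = (m + 6)*(m + 7)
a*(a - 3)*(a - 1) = a^3 - 4*a^2 + 3*a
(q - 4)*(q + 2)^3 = q^4 + 2*q^3 - 12*q^2 - 40*q - 32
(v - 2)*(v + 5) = v^2 + 3*v - 10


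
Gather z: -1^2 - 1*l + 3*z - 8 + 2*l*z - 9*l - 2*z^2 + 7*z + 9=-10*l - 2*z^2 + z*(2*l + 10)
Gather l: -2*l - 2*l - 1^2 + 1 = -4*l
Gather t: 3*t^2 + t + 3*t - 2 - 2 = 3*t^2 + 4*t - 4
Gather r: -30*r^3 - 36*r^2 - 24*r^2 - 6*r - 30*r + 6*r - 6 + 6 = -30*r^3 - 60*r^2 - 30*r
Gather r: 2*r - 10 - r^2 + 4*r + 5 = -r^2 + 6*r - 5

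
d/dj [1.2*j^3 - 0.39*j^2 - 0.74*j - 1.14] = 3.6*j^2 - 0.78*j - 0.74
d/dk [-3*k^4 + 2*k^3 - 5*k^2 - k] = -12*k^3 + 6*k^2 - 10*k - 1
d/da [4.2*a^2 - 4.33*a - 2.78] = 8.4*a - 4.33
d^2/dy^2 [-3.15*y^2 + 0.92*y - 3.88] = -6.30000000000000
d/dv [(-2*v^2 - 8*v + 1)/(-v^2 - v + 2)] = 3*(-2*v^2 - 2*v - 5)/(v^4 + 2*v^3 - 3*v^2 - 4*v + 4)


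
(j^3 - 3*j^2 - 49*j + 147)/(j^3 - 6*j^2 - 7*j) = (j^2 + 4*j - 21)/(j*(j + 1))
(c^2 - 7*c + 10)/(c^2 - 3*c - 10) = (c - 2)/(c + 2)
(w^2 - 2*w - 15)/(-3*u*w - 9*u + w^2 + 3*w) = (5 - w)/(3*u - w)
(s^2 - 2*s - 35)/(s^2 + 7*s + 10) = (s - 7)/(s + 2)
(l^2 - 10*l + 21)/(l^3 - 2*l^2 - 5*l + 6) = (l - 7)/(l^2 + l - 2)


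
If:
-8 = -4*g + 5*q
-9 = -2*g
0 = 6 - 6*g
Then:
No Solution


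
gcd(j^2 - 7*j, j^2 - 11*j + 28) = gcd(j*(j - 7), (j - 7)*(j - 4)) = j - 7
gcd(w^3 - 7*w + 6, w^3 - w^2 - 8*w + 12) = w^2 + w - 6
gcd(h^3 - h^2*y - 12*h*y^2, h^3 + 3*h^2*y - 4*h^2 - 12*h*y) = h^2 + 3*h*y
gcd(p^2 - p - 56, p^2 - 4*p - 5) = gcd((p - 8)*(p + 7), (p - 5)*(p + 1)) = 1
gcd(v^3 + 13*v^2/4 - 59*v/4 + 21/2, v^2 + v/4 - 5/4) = v - 1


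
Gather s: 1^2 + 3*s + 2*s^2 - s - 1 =2*s^2 + 2*s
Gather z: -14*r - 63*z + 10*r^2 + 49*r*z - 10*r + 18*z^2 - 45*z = 10*r^2 - 24*r + 18*z^2 + z*(49*r - 108)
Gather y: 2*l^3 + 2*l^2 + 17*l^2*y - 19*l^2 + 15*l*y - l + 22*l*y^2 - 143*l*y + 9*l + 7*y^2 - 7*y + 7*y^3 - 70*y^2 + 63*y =2*l^3 - 17*l^2 + 8*l + 7*y^3 + y^2*(22*l - 63) + y*(17*l^2 - 128*l + 56)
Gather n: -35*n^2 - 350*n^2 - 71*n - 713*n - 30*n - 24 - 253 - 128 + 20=-385*n^2 - 814*n - 385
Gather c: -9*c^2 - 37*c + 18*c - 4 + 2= -9*c^2 - 19*c - 2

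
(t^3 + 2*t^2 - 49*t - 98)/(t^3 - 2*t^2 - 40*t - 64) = (t^2 - 49)/(t^2 - 4*t - 32)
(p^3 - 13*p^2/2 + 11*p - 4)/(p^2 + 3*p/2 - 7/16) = 8*(2*p^3 - 13*p^2 + 22*p - 8)/(16*p^2 + 24*p - 7)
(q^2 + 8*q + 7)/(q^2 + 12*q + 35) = (q + 1)/(q + 5)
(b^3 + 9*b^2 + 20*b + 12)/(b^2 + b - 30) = (b^2 + 3*b + 2)/(b - 5)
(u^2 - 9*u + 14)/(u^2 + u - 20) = (u^2 - 9*u + 14)/(u^2 + u - 20)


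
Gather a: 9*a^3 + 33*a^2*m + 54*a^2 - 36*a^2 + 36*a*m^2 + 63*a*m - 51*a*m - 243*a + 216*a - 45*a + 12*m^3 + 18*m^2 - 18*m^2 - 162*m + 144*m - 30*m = 9*a^3 + a^2*(33*m + 18) + a*(36*m^2 + 12*m - 72) + 12*m^3 - 48*m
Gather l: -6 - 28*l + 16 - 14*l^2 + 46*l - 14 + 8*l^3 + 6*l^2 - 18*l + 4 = 8*l^3 - 8*l^2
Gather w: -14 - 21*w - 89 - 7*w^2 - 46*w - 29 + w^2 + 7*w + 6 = -6*w^2 - 60*w - 126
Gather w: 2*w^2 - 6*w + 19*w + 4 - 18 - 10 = 2*w^2 + 13*w - 24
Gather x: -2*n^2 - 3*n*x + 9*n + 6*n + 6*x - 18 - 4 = -2*n^2 + 15*n + x*(6 - 3*n) - 22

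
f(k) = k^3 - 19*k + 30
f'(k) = 3*k^2 - 19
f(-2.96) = 60.31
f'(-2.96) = 7.28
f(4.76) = 47.41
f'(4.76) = 48.97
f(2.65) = -1.74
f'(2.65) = 2.07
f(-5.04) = -2.26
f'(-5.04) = 57.20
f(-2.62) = 61.80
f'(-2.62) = 1.59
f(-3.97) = 42.86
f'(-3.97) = 28.28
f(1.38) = 6.41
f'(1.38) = -13.29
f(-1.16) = 50.48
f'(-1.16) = -14.96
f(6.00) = 132.00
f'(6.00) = 89.00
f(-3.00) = 60.00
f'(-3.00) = 8.00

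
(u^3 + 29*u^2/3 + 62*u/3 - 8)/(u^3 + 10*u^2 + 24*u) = (u - 1/3)/u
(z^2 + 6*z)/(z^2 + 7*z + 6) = z/(z + 1)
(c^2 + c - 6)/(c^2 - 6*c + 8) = (c + 3)/(c - 4)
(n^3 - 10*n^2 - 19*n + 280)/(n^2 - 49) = (n^2 - 3*n - 40)/(n + 7)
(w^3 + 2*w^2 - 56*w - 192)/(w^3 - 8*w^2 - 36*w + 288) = (w + 4)/(w - 6)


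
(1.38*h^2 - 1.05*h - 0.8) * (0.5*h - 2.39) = 0.69*h^3 - 3.8232*h^2 + 2.1095*h + 1.912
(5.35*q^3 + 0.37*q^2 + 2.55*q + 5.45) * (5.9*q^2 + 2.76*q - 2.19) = 31.565*q^5 + 16.949*q^4 + 4.3497*q^3 + 38.3827*q^2 + 9.4575*q - 11.9355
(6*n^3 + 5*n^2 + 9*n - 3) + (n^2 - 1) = 6*n^3 + 6*n^2 + 9*n - 4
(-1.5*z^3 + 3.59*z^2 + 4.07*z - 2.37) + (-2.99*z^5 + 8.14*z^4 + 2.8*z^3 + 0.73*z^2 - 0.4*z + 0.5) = -2.99*z^5 + 8.14*z^4 + 1.3*z^3 + 4.32*z^2 + 3.67*z - 1.87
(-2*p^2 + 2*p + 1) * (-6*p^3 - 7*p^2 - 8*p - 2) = 12*p^5 + 2*p^4 - 4*p^3 - 19*p^2 - 12*p - 2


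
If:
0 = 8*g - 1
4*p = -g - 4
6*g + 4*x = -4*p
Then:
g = 1/8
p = -33/32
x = 27/32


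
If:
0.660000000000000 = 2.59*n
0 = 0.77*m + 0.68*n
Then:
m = -0.23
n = 0.25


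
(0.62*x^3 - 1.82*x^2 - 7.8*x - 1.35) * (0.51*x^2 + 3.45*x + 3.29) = 0.3162*x^5 + 1.2108*x^4 - 8.2172*x^3 - 33.5863*x^2 - 30.3195*x - 4.4415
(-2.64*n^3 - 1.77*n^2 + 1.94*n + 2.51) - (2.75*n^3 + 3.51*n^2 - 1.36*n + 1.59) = -5.39*n^3 - 5.28*n^2 + 3.3*n + 0.92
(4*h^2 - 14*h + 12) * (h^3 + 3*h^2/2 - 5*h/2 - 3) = 4*h^5 - 8*h^4 - 19*h^3 + 41*h^2 + 12*h - 36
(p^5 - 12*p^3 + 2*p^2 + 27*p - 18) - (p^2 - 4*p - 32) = p^5 - 12*p^3 + p^2 + 31*p + 14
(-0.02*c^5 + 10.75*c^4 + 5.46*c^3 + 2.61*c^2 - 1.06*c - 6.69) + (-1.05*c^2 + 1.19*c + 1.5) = -0.02*c^5 + 10.75*c^4 + 5.46*c^3 + 1.56*c^2 + 0.13*c - 5.19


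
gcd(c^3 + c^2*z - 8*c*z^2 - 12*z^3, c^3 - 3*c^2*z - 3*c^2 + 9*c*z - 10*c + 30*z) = -c + 3*z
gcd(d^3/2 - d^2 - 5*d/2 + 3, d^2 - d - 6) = d^2 - d - 6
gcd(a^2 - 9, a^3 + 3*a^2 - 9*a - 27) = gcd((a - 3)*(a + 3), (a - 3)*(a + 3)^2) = a^2 - 9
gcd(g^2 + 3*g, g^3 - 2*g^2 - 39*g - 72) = g + 3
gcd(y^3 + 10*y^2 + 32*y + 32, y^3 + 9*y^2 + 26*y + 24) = y^2 + 6*y + 8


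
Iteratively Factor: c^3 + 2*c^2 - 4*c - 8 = (c + 2)*(c^2 - 4) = (c + 2)^2*(c - 2)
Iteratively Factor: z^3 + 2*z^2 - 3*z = (z)*(z^2 + 2*z - 3) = z*(z - 1)*(z + 3)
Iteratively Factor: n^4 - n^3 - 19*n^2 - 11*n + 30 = (n + 3)*(n^3 - 4*n^2 - 7*n + 10) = (n - 5)*(n + 3)*(n^2 + n - 2) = (n - 5)*(n + 2)*(n + 3)*(n - 1)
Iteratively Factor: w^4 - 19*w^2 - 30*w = (w + 3)*(w^3 - 3*w^2 - 10*w) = (w - 5)*(w + 3)*(w^2 + 2*w) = (w - 5)*(w + 2)*(w + 3)*(w)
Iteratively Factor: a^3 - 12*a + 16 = (a + 4)*(a^2 - 4*a + 4) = (a - 2)*(a + 4)*(a - 2)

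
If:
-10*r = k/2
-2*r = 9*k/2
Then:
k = 0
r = 0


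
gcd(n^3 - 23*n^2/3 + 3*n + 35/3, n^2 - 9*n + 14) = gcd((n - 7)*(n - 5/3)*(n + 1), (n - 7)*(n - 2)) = n - 7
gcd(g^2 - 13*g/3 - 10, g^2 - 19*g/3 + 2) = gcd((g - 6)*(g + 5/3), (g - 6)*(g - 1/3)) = g - 6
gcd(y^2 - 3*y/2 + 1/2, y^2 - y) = y - 1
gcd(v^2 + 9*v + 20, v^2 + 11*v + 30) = v + 5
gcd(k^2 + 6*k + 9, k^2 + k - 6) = k + 3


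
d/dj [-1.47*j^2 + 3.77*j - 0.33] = 3.77 - 2.94*j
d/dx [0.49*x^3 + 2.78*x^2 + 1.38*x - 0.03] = 1.47*x^2 + 5.56*x + 1.38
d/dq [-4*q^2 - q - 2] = -8*q - 1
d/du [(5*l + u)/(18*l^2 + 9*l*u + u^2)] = (18*l^2 + 9*l*u + u^2 - (5*l + u)*(9*l + 2*u))/(18*l^2 + 9*l*u + u^2)^2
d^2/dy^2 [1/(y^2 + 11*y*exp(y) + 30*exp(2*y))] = (-(y^2 + 11*y*exp(y) + 30*exp(2*y))*(11*y*exp(y) + 120*exp(2*y) + 22*exp(y) + 2) + 2*(11*y*exp(y) + 2*y + 60*exp(2*y) + 11*exp(y))^2)/(y^2 + 11*y*exp(y) + 30*exp(2*y))^3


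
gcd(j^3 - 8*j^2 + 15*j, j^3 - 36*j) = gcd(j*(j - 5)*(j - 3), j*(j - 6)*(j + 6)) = j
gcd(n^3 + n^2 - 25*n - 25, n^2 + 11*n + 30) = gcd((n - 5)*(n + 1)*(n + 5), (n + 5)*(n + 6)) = n + 5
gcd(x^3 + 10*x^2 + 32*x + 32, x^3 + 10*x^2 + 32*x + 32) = x^3 + 10*x^2 + 32*x + 32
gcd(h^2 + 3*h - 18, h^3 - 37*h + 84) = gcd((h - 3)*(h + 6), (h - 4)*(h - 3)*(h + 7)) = h - 3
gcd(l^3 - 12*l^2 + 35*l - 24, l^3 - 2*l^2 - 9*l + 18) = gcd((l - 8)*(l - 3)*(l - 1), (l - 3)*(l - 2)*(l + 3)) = l - 3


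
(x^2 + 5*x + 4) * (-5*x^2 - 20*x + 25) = -5*x^4 - 45*x^3 - 95*x^2 + 45*x + 100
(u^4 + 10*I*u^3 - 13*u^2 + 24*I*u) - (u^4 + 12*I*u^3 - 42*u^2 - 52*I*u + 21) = -2*I*u^3 + 29*u^2 + 76*I*u - 21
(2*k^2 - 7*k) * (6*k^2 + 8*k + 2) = 12*k^4 - 26*k^3 - 52*k^2 - 14*k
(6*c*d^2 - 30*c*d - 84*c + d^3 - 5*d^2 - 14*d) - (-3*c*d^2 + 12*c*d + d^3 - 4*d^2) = 9*c*d^2 - 42*c*d - 84*c - d^2 - 14*d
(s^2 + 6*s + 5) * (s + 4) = s^3 + 10*s^2 + 29*s + 20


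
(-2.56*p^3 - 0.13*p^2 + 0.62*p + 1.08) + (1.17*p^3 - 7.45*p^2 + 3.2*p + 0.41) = -1.39*p^3 - 7.58*p^2 + 3.82*p + 1.49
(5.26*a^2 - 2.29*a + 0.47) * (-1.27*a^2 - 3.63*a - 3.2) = -6.6802*a^4 - 16.1855*a^3 - 9.1162*a^2 + 5.6219*a - 1.504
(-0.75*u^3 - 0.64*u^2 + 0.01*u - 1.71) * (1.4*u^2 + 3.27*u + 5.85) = -1.05*u^5 - 3.3485*u^4 - 6.4663*u^3 - 6.1053*u^2 - 5.5332*u - 10.0035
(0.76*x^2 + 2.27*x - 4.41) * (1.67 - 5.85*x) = -4.446*x^3 - 12.0103*x^2 + 29.5894*x - 7.3647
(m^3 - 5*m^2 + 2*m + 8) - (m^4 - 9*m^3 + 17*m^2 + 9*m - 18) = -m^4 + 10*m^3 - 22*m^2 - 7*m + 26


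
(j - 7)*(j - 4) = j^2 - 11*j + 28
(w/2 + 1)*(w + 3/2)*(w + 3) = w^3/2 + 13*w^2/4 + 27*w/4 + 9/2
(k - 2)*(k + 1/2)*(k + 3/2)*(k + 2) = k^4 + 2*k^3 - 13*k^2/4 - 8*k - 3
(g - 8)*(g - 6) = g^2 - 14*g + 48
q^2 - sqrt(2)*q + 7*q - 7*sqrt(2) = (q + 7)*(q - sqrt(2))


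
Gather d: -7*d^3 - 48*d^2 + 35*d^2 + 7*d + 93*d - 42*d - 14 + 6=-7*d^3 - 13*d^2 + 58*d - 8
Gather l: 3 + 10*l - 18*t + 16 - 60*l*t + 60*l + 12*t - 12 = l*(70 - 60*t) - 6*t + 7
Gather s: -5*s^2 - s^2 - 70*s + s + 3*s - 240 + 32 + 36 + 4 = -6*s^2 - 66*s - 168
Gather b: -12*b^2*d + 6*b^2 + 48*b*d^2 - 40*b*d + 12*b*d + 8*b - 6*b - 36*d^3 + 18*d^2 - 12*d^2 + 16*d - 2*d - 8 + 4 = b^2*(6 - 12*d) + b*(48*d^2 - 28*d + 2) - 36*d^3 + 6*d^2 + 14*d - 4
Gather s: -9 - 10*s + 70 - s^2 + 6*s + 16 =-s^2 - 4*s + 77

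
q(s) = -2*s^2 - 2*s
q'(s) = -4*s - 2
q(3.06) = -24.85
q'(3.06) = -14.24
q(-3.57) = -18.35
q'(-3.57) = 12.28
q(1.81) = -10.17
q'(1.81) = -9.24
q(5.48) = -71.02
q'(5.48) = -23.92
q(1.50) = -7.50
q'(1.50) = -8.00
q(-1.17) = -0.40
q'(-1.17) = 2.68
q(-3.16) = -13.65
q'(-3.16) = 10.64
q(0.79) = -2.83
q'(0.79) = -5.16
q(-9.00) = -144.00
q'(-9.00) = 34.00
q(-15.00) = -420.00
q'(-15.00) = 58.00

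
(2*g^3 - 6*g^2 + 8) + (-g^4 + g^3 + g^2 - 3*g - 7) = -g^4 + 3*g^3 - 5*g^2 - 3*g + 1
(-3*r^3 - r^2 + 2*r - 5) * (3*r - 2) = -9*r^4 + 3*r^3 + 8*r^2 - 19*r + 10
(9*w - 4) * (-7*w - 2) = -63*w^2 + 10*w + 8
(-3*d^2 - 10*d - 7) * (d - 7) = -3*d^3 + 11*d^2 + 63*d + 49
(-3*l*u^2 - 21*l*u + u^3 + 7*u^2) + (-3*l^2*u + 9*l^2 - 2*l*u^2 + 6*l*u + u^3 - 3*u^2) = -3*l^2*u + 9*l^2 - 5*l*u^2 - 15*l*u + 2*u^3 + 4*u^2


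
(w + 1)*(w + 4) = w^2 + 5*w + 4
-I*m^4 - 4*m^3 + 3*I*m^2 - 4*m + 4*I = (m - 2*I)^2*(m - I)*(-I*m + 1)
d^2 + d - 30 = (d - 5)*(d + 6)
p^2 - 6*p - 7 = (p - 7)*(p + 1)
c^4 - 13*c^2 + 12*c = c*(c - 3)*(c - 1)*(c + 4)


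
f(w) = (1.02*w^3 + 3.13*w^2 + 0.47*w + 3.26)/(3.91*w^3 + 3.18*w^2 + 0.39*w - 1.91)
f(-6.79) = 0.16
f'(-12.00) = -0.00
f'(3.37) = -0.06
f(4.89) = 0.37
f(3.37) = 0.43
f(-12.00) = 0.21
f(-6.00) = 0.15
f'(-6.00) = -0.02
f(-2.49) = -0.13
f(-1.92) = -0.36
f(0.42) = -4.56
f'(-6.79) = -0.02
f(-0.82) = -1.97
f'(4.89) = -0.02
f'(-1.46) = -1.31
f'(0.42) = -30.19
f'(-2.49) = -0.26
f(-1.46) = -0.77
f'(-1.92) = -0.59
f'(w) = (-11.73*w^2 - 6.36*w - 0.39)*(1.02*w^3 + 3.13*w^2 + 0.47*w + 3.26)/(3.91*w^3 + 3.18*w^2 + 0.39*w - 1.91)^2 + (3.06*w^2 + 6.26*w + 0.47)/(3.91*w^3 + 3.18*w^2 + 0.39*w - 1.91) = (-8.9947*w^4 - 2.8798*w^3 - 44.3583*w^2 - 32.6902*w - 2.1691)/(15.2881*w^6 + 24.8676*w^5 + 13.1622*w^4 - 12.4558*w^3 - 11.9955*w^2 - 1.4898*w + 3.6481)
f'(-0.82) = -1.52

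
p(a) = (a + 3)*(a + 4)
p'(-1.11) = 4.78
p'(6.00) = 19.00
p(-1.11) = 5.46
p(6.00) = 90.00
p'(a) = 2*a + 7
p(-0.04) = 11.72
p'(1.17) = 9.34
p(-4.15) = 0.17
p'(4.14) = 15.28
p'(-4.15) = -1.30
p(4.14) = 58.12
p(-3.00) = 0.00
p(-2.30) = 1.19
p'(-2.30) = 2.40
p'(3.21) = 13.42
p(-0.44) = 9.11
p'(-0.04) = 6.92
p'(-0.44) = 6.12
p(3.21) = 44.77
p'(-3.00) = 1.00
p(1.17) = 21.56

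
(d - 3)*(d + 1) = d^2 - 2*d - 3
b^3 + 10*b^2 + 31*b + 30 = (b + 2)*(b + 3)*(b + 5)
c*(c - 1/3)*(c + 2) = c^3 + 5*c^2/3 - 2*c/3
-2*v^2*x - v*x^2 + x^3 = x*(-2*v + x)*(v + x)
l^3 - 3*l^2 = l^2*(l - 3)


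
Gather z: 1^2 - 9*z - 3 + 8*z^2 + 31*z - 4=8*z^2 + 22*z - 6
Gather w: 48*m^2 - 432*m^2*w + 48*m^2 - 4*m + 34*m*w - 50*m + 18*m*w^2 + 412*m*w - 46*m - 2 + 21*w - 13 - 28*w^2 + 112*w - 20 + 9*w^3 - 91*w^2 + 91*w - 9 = 96*m^2 - 100*m + 9*w^3 + w^2*(18*m - 119) + w*(-432*m^2 + 446*m + 224) - 44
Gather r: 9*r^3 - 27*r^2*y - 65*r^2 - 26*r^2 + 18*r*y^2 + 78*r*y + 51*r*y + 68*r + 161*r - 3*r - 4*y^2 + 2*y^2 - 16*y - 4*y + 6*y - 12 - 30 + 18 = 9*r^3 + r^2*(-27*y - 91) + r*(18*y^2 + 129*y + 226) - 2*y^2 - 14*y - 24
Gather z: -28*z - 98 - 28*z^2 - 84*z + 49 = -28*z^2 - 112*z - 49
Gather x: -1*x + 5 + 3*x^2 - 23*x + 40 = 3*x^2 - 24*x + 45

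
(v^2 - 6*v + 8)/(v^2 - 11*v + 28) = (v - 2)/(v - 7)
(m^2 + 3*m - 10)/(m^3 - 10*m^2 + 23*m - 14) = (m + 5)/(m^2 - 8*m + 7)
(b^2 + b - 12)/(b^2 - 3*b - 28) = (b - 3)/(b - 7)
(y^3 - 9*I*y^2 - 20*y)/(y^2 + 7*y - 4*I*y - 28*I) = y*(y - 5*I)/(y + 7)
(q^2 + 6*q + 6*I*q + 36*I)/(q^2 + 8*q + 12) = (q + 6*I)/(q + 2)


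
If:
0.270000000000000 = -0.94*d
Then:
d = -0.29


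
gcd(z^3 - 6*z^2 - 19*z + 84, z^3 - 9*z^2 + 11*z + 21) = z^2 - 10*z + 21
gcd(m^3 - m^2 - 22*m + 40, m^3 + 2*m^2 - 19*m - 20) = m^2 + m - 20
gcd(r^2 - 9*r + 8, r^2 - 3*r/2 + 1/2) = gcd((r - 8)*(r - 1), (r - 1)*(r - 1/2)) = r - 1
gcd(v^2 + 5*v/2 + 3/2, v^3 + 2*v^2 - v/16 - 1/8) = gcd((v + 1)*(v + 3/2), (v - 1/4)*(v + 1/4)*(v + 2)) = 1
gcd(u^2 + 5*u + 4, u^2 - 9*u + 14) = 1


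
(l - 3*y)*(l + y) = l^2 - 2*l*y - 3*y^2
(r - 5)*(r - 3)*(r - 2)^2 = r^4 - 12*r^3 + 51*r^2 - 92*r + 60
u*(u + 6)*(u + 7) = u^3 + 13*u^2 + 42*u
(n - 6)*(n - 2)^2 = n^3 - 10*n^2 + 28*n - 24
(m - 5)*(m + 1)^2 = m^3 - 3*m^2 - 9*m - 5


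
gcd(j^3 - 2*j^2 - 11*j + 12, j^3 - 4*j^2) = j - 4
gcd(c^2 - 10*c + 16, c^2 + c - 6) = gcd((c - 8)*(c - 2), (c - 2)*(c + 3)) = c - 2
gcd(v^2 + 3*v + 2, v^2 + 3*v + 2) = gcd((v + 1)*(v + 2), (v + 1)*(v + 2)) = v^2 + 3*v + 2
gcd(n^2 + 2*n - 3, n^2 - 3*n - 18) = n + 3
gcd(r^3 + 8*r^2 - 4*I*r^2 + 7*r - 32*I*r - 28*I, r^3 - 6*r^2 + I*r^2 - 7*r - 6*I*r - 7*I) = r + 1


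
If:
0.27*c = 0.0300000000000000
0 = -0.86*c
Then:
No Solution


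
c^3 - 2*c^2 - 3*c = c*(c - 3)*(c + 1)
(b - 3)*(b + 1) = b^2 - 2*b - 3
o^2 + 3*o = o*(o + 3)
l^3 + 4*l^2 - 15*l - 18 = (l - 3)*(l + 1)*(l + 6)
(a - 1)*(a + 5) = a^2 + 4*a - 5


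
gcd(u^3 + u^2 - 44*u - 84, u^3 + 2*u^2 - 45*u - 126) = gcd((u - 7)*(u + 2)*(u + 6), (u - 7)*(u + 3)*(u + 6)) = u^2 - u - 42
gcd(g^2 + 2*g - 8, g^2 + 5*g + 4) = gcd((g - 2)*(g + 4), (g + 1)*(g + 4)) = g + 4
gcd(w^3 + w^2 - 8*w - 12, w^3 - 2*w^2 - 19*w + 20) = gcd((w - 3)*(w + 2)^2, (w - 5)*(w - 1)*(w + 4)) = 1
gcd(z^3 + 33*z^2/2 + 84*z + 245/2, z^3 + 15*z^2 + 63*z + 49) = z^2 + 14*z + 49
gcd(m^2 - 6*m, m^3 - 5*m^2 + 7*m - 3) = 1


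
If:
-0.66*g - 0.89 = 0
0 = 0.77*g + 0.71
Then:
No Solution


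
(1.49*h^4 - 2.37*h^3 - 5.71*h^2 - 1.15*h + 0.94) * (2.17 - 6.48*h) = -9.6552*h^5 + 18.5909*h^4 + 31.8579*h^3 - 4.9387*h^2 - 8.5867*h + 2.0398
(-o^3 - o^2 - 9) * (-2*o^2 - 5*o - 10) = 2*o^5 + 7*o^4 + 15*o^3 + 28*o^2 + 45*o + 90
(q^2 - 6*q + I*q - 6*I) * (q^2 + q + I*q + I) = q^4 - 5*q^3 + 2*I*q^3 - 7*q^2 - 10*I*q^2 + 5*q - 12*I*q + 6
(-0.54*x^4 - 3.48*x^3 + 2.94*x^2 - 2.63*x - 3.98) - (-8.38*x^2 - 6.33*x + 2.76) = -0.54*x^4 - 3.48*x^3 + 11.32*x^2 + 3.7*x - 6.74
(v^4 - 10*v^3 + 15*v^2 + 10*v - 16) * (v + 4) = v^5 - 6*v^4 - 25*v^3 + 70*v^2 + 24*v - 64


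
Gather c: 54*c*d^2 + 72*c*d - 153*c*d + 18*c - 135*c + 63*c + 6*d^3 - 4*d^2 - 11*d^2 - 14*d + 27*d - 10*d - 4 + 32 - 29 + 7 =c*(54*d^2 - 81*d - 54) + 6*d^3 - 15*d^2 + 3*d + 6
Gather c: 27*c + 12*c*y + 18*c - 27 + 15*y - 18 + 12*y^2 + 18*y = c*(12*y + 45) + 12*y^2 + 33*y - 45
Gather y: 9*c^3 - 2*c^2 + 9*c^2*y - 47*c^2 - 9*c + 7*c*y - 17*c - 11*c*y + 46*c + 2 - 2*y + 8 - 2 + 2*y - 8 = 9*c^3 - 49*c^2 + 20*c + y*(9*c^2 - 4*c)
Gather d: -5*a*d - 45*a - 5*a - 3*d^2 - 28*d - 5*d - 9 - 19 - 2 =-50*a - 3*d^2 + d*(-5*a - 33) - 30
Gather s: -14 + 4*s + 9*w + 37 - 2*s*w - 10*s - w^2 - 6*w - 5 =s*(-2*w - 6) - w^2 + 3*w + 18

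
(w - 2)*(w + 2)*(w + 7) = w^3 + 7*w^2 - 4*w - 28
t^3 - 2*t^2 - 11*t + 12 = (t - 4)*(t - 1)*(t + 3)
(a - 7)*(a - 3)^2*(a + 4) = a^4 - 9*a^3 - a^2 + 141*a - 252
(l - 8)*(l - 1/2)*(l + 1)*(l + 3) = l^4 - 9*l^3/2 - 27*l^2 - 19*l/2 + 12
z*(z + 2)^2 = z^3 + 4*z^2 + 4*z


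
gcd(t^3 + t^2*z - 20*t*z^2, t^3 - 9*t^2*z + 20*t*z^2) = -t^2 + 4*t*z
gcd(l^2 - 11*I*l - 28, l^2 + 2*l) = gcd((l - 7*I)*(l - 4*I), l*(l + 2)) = 1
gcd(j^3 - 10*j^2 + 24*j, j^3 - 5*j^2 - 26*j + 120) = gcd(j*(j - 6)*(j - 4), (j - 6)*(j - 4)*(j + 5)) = j^2 - 10*j + 24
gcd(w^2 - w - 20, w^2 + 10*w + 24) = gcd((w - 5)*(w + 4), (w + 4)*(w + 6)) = w + 4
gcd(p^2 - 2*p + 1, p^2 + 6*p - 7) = p - 1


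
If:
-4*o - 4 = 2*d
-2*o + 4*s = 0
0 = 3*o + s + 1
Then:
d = -10/7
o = -2/7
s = -1/7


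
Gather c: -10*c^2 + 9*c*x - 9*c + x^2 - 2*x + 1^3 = -10*c^2 + c*(9*x - 9) + x^2 - 2*x + 1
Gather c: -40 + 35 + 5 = 0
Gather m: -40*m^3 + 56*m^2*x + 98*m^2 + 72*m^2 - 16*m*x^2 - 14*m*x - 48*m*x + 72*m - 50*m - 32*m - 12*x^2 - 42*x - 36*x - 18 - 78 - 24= -40*m^3 + m^2*(56*x + 170) + m*(-16*x^2 - 62*x - 10) - 12*x^2 - 78*x - 120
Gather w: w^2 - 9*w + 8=w^2 - 9*w + 8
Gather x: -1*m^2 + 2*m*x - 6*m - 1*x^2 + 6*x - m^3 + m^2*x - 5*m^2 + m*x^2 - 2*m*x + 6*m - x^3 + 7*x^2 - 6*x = -m^3 + m^2*x - 6*m^2 - x^3 + x^2*(m + 6)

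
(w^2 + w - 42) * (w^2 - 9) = w^4 + w^3 - 51*w^2 - 9*w + 378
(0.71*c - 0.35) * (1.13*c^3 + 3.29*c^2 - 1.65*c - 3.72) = 0.8023*c^4 + 1.9404*c^3 - 2.323*c^2 - 2.0637*c + 1.302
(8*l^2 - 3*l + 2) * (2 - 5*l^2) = -40*l^4 + 15*l^3 + 6*l^2 - 6*l + 4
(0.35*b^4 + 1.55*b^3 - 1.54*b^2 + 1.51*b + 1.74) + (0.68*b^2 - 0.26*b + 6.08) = 0.35*b^4 + 1.55*b^3 - 0.86*b^2 + 1.25*b + 7.82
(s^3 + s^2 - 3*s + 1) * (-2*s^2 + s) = -2*s^5 - s^4 + 7*s^3 - 5*s^2 + s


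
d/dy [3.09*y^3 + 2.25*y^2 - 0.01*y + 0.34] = 9.27*y^2 + 4.5*y - 0.01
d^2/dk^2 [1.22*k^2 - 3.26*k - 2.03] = 2.44000000000000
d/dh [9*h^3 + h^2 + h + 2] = 27*h^2 + 2*h + 1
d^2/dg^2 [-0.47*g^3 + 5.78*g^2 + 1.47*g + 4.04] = 11.56 - 2.82*g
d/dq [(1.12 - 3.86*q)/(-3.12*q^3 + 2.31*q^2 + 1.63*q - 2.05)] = (-24.0864*q^3 + 19.3998*q^2 - 5.1744*q + 6.0874)/(9.7344*q^6 - 14.4144*q^5 - 4.8351*q^4 + 20.3226*q^3 - 6.8141*q^2 - 6.683*q + 4.2025)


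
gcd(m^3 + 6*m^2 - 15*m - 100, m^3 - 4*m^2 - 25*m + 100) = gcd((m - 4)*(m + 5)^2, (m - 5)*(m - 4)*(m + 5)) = m^2 + m - 20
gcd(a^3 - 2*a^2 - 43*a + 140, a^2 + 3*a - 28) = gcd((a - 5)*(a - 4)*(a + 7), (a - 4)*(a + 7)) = a^2 + 3*a - 28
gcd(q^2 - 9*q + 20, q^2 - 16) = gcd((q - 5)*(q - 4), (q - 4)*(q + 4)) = q - 4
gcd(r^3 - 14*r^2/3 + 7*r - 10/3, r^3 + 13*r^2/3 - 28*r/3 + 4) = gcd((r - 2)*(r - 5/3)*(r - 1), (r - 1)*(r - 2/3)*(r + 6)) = r - 1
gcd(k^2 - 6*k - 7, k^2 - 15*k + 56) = k - 7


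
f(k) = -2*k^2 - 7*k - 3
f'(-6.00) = 17.00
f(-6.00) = -33.00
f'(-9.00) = 29.00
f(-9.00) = -102.00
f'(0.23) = -7.92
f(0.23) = -4.72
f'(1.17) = -11.68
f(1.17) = -13.93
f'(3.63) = -21.52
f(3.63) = -54.76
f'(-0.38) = -5.48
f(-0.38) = -0.63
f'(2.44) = -16.76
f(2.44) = -31.99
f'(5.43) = -28.72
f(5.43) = -99.98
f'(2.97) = -18.88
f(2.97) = -41.43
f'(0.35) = -8.40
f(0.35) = -5.70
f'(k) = -4*k - 7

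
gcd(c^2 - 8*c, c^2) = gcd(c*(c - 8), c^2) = c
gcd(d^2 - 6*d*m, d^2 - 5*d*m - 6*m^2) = d - 6*m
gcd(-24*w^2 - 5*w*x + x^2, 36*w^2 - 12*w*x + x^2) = 1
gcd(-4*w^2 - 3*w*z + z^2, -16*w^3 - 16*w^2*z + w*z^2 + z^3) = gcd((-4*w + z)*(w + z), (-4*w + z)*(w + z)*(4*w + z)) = -4*w^2 - 3*w*z + z^2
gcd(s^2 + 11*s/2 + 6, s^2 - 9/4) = s + 3/2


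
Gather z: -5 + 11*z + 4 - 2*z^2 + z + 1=-2*z^2 + 12*z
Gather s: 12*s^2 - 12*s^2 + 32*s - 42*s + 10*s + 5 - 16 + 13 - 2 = 0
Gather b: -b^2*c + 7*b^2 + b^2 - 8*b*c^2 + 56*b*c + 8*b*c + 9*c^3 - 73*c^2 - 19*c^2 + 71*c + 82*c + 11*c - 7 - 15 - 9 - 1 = b^2*(8 - c) + b*(-8*c^2 + 64*c) + 9*c^3 - 92*c^2 + 164*c - 32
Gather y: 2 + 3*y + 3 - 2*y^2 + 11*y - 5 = -2*y^2 + 14*y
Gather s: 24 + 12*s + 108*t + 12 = 12*s + 108*t + 36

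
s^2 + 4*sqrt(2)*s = s*(s + 4*sqrt(2))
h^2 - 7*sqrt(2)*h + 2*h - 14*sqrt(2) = (h + 2)*(h - 7*sqrt(2))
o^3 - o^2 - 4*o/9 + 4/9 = (o - 1)*(o - 2/3)*(o + 2/3)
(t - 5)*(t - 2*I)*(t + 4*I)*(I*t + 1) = I*t^4 - t^3 - 5*I*t^3 + 5*t^2 + 10*I*t^2 + 8*t - 50*I*t - 40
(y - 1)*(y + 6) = y^2 + 5*y - 6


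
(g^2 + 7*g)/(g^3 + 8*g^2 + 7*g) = 1/(g + 1)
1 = 1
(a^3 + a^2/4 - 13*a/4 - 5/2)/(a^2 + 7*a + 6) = (4*a^2 - 3*a - 10)/(4*(a + 6))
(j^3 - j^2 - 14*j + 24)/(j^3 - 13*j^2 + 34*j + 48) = (j^3 - j^2 - 14*j + 24)/(j^3 - 13*j^2 + 34*j + 48)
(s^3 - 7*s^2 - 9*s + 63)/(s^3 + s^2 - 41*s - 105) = (s - 3)/(s + 5)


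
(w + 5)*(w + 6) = w^2 + 11*w + 30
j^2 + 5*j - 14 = (j - 2)*(j + 7)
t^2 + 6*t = t*(t + 6)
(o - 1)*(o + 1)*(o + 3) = o^3 + 3*o^2 - o - 3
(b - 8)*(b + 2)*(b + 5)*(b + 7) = b^4 + 6*b^3 - 53*b^2 - 402*b - 560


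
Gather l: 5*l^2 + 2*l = 5*l^2 + 2*l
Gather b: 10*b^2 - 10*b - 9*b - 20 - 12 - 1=10*b^2 - 19*b - 33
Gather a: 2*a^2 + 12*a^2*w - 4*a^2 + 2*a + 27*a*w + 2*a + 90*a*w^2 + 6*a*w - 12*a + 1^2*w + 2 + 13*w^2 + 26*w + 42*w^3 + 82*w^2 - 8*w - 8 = a^2*(12*w - 2) + a*(90*w^2 + 33*w - 8) + 42*w^3 + 95*w^2 + 19*w - 6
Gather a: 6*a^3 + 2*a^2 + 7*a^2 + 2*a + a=6*a^3 + 9*a^2 + 3*a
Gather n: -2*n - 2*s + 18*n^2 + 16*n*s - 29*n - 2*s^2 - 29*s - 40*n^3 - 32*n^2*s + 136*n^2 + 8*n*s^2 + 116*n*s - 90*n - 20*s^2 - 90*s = -40*n^3 + n^2*(154 - 32*s) + n*(8*s^2 + 132*s - 121) - 22*s^2 - 121*s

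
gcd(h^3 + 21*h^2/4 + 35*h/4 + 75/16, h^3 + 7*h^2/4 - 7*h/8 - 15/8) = h^2 + 11*h/4 + 15/8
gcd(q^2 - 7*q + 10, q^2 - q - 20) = q - 5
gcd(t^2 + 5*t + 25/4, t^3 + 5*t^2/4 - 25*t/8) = t + 5/2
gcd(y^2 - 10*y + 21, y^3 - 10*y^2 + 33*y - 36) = y - 3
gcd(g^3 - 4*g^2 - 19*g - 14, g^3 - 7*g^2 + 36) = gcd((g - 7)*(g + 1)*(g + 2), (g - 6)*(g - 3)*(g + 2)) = g + 2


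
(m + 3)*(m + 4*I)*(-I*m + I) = -I*m^3 + 4*m^2 - 2*I*m^2 + 8*m + 3*I*m - 12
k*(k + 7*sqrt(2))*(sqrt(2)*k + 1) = sqrt(2)*k^3 + 15*k^2 + 7*sqrt(2)*k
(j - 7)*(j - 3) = j^2 - 10*j + 21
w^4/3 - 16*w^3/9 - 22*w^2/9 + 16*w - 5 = (w/3 + 1)*(w - 5)*(w - 3)*(w - 1/3)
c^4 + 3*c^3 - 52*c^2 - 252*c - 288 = (c - 8)*(c + 2)*(c + 3)*(c + 6)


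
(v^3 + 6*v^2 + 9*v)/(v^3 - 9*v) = (v + 3)/(v - 3)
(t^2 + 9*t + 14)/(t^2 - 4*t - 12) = (t + 7)/(t - 6)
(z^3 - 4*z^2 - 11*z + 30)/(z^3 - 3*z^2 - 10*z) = (z^2 + z - 6)/(z*(z + 2))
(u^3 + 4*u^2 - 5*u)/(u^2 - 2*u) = (u^2 + 4*u - 5)/(u - 2)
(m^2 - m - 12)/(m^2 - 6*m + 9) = (m^2 - m - 12)/(m^2 - 6*m + 9)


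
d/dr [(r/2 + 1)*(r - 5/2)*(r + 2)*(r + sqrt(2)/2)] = (r + 2)*((r + 2)*(2*r - 5) + (r + 2)*(2*r + sqrt(2)) + (2*r - 5)*(2*r + sqrt(2)))/4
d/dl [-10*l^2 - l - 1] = -20*l - 1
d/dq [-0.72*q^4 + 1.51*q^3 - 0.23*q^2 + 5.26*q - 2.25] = -2.88*q^3 + 4.53*q^2 - 0.46*q + 5.26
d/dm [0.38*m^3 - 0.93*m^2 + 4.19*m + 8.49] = 1.14*m^2 - 1.86*m + 4.19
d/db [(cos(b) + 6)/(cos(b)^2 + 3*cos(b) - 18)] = sin(b)/(cos(b) - 3)^2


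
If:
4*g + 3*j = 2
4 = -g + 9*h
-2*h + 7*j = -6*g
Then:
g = 17/16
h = 9/16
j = -3/4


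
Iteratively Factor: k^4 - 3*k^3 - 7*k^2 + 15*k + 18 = (k - 3)*(k^3 - 7*k - 6) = (k - 3)*(k + 1)*(k^2 - k - 6) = (k - 3)^2*(k + 1)*(k + 2)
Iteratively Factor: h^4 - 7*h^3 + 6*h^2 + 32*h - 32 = (h - 4)*(h^3 - 3*h^2 - 6*h + 8) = (h - 4)*(h - 1)*(h^2 - 2*h - 8) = (h - 4)*(h - 1)*(h + 2)*(h - 4)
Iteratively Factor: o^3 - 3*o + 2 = (o - 1)*(o^2 + o - 2) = (o - 1)^2*(o + 2)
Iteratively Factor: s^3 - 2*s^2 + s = (s - 1)*(s^2 - s) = s*(s - 1)*(s - 1)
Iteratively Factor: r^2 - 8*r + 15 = (r - 3)*(r - 5)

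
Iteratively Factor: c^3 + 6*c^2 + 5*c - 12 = (c + 3)*(c^2 + 3*c - 4) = (c - 1)*(c + 3)*(c + 4)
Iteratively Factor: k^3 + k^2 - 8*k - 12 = (k - 3)*(k^2 + 4*k + 4) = (k - 3)*(k + 2)*(k + 2)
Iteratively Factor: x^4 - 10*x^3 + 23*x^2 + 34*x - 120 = (x - 5)*(x^3 - 5*x^2 - 2*x + 24) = (x - 5)*(x + 2)*(x^2 - 7*x + 12) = (x - 5)*(x - 3)*(x + 2)*(x - 4)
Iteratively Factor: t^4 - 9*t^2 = (t)*(t^3 - 9*t) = t^2*(t^2 - 9) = t^2*(t - 3)*(t + 3)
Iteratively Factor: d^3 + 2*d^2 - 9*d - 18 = (d + 3)*(d^2 - d - 6) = (d + 2)*(d + 3)*(d - 3)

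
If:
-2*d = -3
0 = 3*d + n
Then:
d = 3/2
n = -9/2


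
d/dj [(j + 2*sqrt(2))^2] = 2*j + 4*sqrt(2)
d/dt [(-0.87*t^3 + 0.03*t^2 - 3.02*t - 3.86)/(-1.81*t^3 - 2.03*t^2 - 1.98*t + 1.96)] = (1.8204*t^4 - 7.4872*t^3 - 32.2654*t^2 - 15.554*t - 13.562)/(3.2761*t^6 + 7.3486*t^5 + 11.2885*t^4 + 0.943599999999998*t^3 - 4.0372*t^2 - 7.7616*t + 3.8416)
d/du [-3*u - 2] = -3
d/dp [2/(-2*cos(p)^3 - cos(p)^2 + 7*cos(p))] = 2*(-6*cos(p)^2 - 2*cos(p) + 7)*sin(p)/((cos(p) + cos(2*p) - 6)^2*cos(p)^2)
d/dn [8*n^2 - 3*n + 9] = 16*n - 3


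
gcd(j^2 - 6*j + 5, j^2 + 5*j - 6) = j - 1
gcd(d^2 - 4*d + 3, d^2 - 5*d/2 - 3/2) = d - 3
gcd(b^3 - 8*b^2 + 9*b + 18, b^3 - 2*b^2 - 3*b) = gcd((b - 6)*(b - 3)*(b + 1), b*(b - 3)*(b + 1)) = b^2 - 2*b - 3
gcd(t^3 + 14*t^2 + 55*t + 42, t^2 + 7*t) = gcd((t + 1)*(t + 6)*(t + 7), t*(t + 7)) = t + 7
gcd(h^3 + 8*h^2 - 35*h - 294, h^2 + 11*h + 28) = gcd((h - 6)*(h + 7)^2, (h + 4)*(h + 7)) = h + 7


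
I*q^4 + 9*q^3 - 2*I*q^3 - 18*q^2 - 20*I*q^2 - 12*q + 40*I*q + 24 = (q - 2)*(q - 6*I)*(q - 2*I)*(I*q + 1)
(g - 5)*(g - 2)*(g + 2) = g^3 - 5*g^2 - 4*g + 20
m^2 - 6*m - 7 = (m - 7)*(m + 1)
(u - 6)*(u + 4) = u^2 - 2*u - 24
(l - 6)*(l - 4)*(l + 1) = l^3 - 9*l^2 + 14*l + 24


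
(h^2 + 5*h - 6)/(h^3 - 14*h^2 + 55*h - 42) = (h + 6)/(h^2 - 13*h + 42)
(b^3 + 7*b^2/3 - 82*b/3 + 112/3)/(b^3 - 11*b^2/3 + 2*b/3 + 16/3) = (b + 7)/(b + 1)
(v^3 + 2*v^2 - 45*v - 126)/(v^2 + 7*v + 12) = (v^2 - v - 42)/(v + 4)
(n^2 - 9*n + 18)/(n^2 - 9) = (n - 6)/(n + 3)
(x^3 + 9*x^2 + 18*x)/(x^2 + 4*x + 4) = x*(x^2 + 9*x + 18)/(x^2 + 4*x + 4)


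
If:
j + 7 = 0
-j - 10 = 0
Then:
No Solution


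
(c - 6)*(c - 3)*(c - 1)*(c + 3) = c^4 - 7*c^3 - 3*c^2 + 63*c - 54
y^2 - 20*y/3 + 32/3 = (y - 4)*(y - 8/3)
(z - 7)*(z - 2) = z^2 - 9*z + 14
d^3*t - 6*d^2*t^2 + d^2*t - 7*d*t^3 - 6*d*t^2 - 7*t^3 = (d - 7*t)*(d + t)*(d*t + t)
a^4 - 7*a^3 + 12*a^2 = a^2*(a - 4)*(a - 3)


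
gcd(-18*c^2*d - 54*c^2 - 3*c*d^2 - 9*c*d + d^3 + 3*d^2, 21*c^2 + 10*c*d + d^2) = 3*c + d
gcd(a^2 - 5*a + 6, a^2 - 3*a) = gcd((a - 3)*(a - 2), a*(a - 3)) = a - 3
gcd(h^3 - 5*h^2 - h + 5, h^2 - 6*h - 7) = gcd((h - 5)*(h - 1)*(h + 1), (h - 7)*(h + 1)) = h + 1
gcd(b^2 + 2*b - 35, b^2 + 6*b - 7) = b + 7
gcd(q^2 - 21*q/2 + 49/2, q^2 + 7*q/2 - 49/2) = q - 7/2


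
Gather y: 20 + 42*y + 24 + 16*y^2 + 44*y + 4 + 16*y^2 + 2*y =32*y^2 + 88*y + 48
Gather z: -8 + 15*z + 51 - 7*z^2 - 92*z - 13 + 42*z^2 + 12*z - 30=35*z^2 - 65*z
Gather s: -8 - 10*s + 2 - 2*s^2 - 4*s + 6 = -2*s^2 - 14*s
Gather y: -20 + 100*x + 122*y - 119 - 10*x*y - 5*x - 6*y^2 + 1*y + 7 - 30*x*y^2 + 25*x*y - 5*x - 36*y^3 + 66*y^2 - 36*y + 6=90*x - 36*y^3 + y^2*(60 - 30*x) + y*(15*x + 87) - 126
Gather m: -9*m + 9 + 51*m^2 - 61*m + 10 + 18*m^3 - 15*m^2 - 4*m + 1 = 18*m^3 + 36*m^2 - 74*m + 20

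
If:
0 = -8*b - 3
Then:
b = -3/8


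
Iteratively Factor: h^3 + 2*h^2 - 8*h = (h - 2)*(h^2 + 4*h) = (h - 2)*(h + 4)*(h)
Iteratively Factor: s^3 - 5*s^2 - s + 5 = (s - 5)*(s^2 - 1) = (s - 5)*(s + 1)*(s - 1)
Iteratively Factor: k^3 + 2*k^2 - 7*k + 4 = (k + 4)*(k^2 - 2*k + 1) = (k - 1)*(k + 4)*(k - 1)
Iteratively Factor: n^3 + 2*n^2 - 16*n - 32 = (n + 2)*(n^2 - 16) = (n + 2)*(n + 4)*(n - 4)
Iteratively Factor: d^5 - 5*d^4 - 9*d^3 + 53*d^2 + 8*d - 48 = (d + 3)*(d^4 - 8*d^3 + 15*d^2 + 8*d - 16) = (d - 4)*(d + 3)*(d^3 - 4*d^2 - d + 4) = (d - 4)*(d - 1)*(d + 3)*(d^2 - 3*d - 4) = (d - 4)*(d - 1)*(d + 1)*(d + 3)*(d - 4)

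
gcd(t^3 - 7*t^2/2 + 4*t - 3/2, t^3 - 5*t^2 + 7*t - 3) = t^2 - 2*t + 1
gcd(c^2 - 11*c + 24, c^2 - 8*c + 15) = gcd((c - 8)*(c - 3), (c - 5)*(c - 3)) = c - 3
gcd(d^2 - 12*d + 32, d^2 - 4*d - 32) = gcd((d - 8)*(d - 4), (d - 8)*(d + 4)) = d - 8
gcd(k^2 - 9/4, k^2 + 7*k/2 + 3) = k + 3/2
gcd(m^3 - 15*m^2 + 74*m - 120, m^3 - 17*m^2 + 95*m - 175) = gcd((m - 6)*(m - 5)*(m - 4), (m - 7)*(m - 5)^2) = m - 5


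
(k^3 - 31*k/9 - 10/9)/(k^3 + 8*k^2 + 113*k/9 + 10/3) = (k - 2)/(k + 6)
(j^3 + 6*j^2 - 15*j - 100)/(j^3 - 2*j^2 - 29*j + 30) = (j^2 + j - 20)/(j^2 - 7*j + 6)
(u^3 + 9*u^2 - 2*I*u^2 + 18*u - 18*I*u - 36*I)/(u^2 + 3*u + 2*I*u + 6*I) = (u^2 + 2*u*(3 - I) - 12*I)/(u + 2*I)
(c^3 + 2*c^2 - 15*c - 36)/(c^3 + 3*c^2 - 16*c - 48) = (c + 3)/(c + 4)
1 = 1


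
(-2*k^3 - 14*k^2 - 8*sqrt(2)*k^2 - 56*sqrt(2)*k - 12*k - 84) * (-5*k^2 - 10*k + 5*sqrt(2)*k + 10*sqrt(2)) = 10*k^5 + 30*sqrt(2)*k^4 + 90*k^4 + 120*k^3 + 270*sqrt(2)*k^3 - 180*k^2 + 360*sqrt(2)*k^2 - 540*sqrt(2)*k - 280*k - 840*sqrt(2)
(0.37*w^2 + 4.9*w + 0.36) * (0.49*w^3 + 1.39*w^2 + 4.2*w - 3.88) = 0.1813*w^5 + 2.9153*w^4 + 8.5414*w^3 + 19.6448*w^2 - 17.5*w - 1.3968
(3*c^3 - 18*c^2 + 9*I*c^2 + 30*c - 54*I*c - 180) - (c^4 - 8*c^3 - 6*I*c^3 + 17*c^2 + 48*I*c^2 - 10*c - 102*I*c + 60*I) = -c^4 + 11*c^3 + 6*I*c^3 - 35*c^2 - 39*I*c^2 + 40*c + 48*I*c - 180 - 60*I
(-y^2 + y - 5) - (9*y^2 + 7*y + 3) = -10*y^2 - 6*y - 8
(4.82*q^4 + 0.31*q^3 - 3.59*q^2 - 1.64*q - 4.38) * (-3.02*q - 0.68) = -14.5564*q^5 - 4.2138*q^4 + 10.631*q^3 + 7.394*q^2 + 14.3428*q + 2.9784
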